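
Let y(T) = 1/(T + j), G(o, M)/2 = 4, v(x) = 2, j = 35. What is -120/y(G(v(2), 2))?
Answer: -5160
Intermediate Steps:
G(o, M) = 8 (G(o, M) = 2*4 = 8)
y(T) = 1/(35 + T) (y(T) = 1/(T + 35) = 1/(35 + T))
-120/y(G(v(2), 2)) = -120/1/(35 + 8) = -120/1/43 = -120/(1/43) = 43*(-120) = -5160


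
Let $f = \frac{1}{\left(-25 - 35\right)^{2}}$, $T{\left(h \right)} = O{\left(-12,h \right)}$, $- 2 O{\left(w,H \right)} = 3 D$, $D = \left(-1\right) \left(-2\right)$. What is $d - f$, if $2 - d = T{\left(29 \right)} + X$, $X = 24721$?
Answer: $- \frac{88977601}{3600} \approx -24716.0$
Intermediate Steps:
$D = 2$
$O{\left(w,H \right)} = -3$ ($O{\left(w,H \right)} = - \frac{3 \cdot 2}{2} = \left(- \frac{1}{2}\right) 6 = -3$)
$T{\left(h \right)} = -3$
$d = -24716$ ($d = 2 - \left(-3 + 24721\right) = 2 - 24718 = -24716$)
$f = \frac{1}{3600}$ ($f = \frac{1}{\left(-60\right)^{2}} = \frac{1}{3600} \approx 0.00027778$)
$d - f = -24716 - \frac{1}{3600} = - \frac{88977601}{3600}$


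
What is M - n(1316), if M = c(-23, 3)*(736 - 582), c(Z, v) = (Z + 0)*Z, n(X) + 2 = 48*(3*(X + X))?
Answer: -297540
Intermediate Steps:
n(X) = -2 + 288*X (n(X) = -2 + 48*(3*(X + X)) = -2 + 48*(3*(2*X)) = -2 + 48*(6*X) = -2 + 288*X)
c(Z, v) = Z**2 (c(Z, v) = Z*Z = Z**2)
M = 81466 (M = (-23)**2*(736 - 582) = 529*154 = 81466)
M - n(1316) = 81466 - (-2 + 288*1316) = 81466 - (-2 + 379008) = 81466 - 1*379006 = 81466 - 379006 = -297540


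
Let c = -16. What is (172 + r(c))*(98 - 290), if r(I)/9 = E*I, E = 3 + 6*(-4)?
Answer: -613632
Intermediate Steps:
E = -21 (E = 3 - 24 = -21)
r(I) = -189*I (r(I) = 9*(-21*I) = -189*I)
(172 + r(c))*(98 - 290) = (172 - 189*(-16))*(98 - 290) = (172 + 3024)*(-192) = 3196*(-192) = -613632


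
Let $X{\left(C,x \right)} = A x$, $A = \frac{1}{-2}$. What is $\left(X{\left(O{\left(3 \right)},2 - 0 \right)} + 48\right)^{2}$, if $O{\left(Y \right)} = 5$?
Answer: $2209$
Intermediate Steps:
$A = - \frac{1}{2} \approx -0.5$
$X{\left(C,x \right)} = - \frac{x}{2}$
$\left(X{\left(O{\left(3 \right)},2 - 0 \right)} + 48\right)^{2} = \left(- \frac{2 - 0}{2} + 48\right)^{2} = \left(- \frac{2 + 0}{2} + 48\right)^{2} = \left(\left(- \frac{1}{2}\right) 2 + 48\right)^{2} = \left(-1 + 48\right)^{2} = 47^{2} = 2209$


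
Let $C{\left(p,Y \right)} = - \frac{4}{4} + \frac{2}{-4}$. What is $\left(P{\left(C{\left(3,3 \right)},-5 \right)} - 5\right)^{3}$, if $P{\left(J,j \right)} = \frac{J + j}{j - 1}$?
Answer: $- \frac{103823}{1728} \approx -60.083$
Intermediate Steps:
$C{\left(p,Y \right)} = - \frac{3}{2}$ ($C{\left(p,Y \right)} = \left(-4\right) \frac{1}{4} + 2 \left(- \frac{1}{4}\right) = -1 - \frac{1}{2} = - \frac{3}{2}$)
$P{\left(J,j \right)} = \frac{J + j}{-1 + j}$
$\left(P{\left(C{\left(3,3 \right)},-5 \right)} - 5\right)^{3} = \left(\frac{- \frac{3}{2} - 5}{-1 - 5} - 5\right)^{3} = \left(\frac{1}{-6} \left(- \frac{13}{2}\right) - 5\right)^{3} = \left(\left(- \frac{1}{6}\right) \left(- \frac{13}{2}\right) - 5\right)^{3} = \left(\frac{13}{12} - 5\right)^{3} = \left(- \frac{47}{12}\right)^{3} = - \frac{103823}{1728}$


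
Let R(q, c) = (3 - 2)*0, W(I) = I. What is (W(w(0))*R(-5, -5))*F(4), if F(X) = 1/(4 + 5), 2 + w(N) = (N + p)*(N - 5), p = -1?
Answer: 0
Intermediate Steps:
w(N) = -2 + (-1 + N)*(-5 + N) (w(N) = -2 + (N - 1)*(N - 5) = -2 + (-1 + N)*(-5 + N))
R(q, c) = 0 (R(q, c) = 1*0 = 0)
F(X) = ⅑ (F(X) = 1/9 = ⅑)
(W(w(0))*R(-5, -5))*F(4) = ((3 + 0² - 6*0)*0)*(⅑) = ((3 + 0 + 0)*0)*(⅑) = (3*0)*(⅑) = 0*(⅑) = 0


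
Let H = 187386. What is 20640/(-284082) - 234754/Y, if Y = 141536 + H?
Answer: -6123194659/7786734967 ≈ -0.78636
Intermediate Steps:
Y = 328922 (Y = 141536 + 187386 = 328922)
20640/(-284082) - 234754/Y = 20640/(-284082) - 234754/328922 = 20640*(-1/284082) - 234754*1/328922 = -3440/47347 - 117377/164461 = -6123194659/7786734967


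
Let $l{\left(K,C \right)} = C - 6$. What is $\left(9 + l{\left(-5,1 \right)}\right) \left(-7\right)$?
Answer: $-28$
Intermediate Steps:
$l{\left(K,C \right)} = -6 + C$ ($l{\left(K,C \right)} = C - 6 = -6 + C$)
$\left(9 + l{\left(-5,1 \right)}\right) \left(-7\right) = \left(9 + \left(-6 + 1\right)\right) \left(-7\right) = \left(9 - 5\right) \left(-7\right) = 4 \left(-7\right) = -28$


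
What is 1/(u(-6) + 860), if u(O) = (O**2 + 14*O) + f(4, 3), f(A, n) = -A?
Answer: 1/808 ≈ 0.0012376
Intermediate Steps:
u(O) = -4 + O**2 + 14*O (u(O) = (O**2 + 14*O) - 1*4 = (O**2 + 14*O) - 4 = -4 + O**2 + 14*O)
1/(u(-6) + 860) = 1/((-4 + (-6)**2 + 14*(-6)) + 860) = 1/((-4 + 36 - 84) + 860) = 1/(-52 + 860) = 1/808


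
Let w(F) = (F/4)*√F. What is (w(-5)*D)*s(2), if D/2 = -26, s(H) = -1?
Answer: -65*I*√5 ≈ -145.34*I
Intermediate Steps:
w(F) = F^(3/2)/4 (w(F) = (F*(¼))*√F = (F/4)*√F = F^(3/2)/4)
D = -52 (D = 2*(-26) = -52)
(w(-5)*D)*s(2) = (((-5)^(3/2)/4)*(-52))*(-1) = (((-5*I*√5)/4)*(-52))*(-1) = (-5*I*√5/4*(-52))*(-1) = (65*I*√5)*(-1) = -65*I*√5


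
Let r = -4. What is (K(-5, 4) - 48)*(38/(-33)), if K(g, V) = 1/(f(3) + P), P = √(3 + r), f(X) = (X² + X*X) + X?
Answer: 134235/2431 + 19*I/7293 ≈ 55.218 + 0.0026052*I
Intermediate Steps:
f(X) = X + 2*X² (f(X) = (X² + X²) + X = 2*X² + X = X + 2*X²)
P = I (P = √(3 - 4) = √(-1) = I ≈ 1.0*I)
K(g, V) = (21 - I)/442 (K(g, V) = 1/(3*(1 + 2*3) + I) = 1/(3*(1 + 6) + I) = 1/(3*7 + I) = 1/(21 + I) = (21 - I)/442)
(K(-5, 4) - 48)*(38/(-33)) = ((21/442 - I/442) - 48)*(38/(-33)) = (-21195/442 - I/442)*(38*(-1/33)) = (-21195/442 - I/442)*(-38/33) = 134235/2431 + 19*I/7293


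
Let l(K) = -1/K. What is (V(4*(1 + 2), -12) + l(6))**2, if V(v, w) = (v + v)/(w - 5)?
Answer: 25921/10404 ≈ 2.4914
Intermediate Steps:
V(v, w) = 2*v/(-5 + w) (V(v, w) = (2*v)/(-5 + w) = 2*v/(-5 + w))
(V(4*(1 + 2), -12) + l(6))**2 = (2*(4*(1 + 2))/(-5 - 12) - 1/6)**2 = (2*(4*3)/(-17) - 1*1/6)**2 = (2*12*(-1/17) - 1/6)**2 = (-24/17 - 1/6)**2 = (-161/102)**2 = 25921/10404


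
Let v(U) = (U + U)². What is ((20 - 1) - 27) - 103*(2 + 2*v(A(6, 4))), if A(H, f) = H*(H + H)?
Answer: -4271830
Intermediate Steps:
A(H, f) = 2*H² (A(H, f) = H*(2*H) = 2*H²)
v(U) = 4*U² (v(U) = (2*U)² = 4*U²)
((20 - 1) - 27) - 103*(2 + 2*v(A(6, 4))) = ((20 - 1) - 27) - 103*(2 + 2*(4*(2*6²)²)) = (19 - 27) - 103*(2 + 2*(4*(2*36)²)) = -8 - 103*(2 + 2*(4*72²)) = -8 - 103*(2 + 2*(4*5184)) = -8 - 103*(2 + 2*20736) = -8 - 103*(2 + 41472) = -8 - 103*41474 = -8 - 4271822 = -4271830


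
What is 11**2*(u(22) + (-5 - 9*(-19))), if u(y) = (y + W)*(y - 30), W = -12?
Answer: 10406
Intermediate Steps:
u(y) = (-30 + y)*(-12 + y) (u(y) = (y - 12)*(y - 30) = (-12 + y)*(-30 + y) = (-30 + y)*(-12 + y))
11**2*(u(22) + (-5 - 9*(-19))) = 11**2*((360 + 22**2 - 42*22) + (-5 - 9*(-19))) = 121*((360 + 484 - 924) + (-5 + 171)) = 121*(-80 + 166) = 121*86 = 10406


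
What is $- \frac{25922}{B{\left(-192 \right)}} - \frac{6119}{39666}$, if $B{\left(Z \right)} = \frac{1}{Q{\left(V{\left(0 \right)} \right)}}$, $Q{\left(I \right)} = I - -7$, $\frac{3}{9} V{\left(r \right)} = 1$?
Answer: $- \frac{10282226639}{39666} \approx -2.5922 \cdot 10^{5}$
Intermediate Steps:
$V{\left(r \right)} = 3$ ($V{\left(r \right)} = 3 \cdot 1 = 3$)
$Q{\left(I \right)} = 7 + I$ ($Q{\left(I \right)} = I + 7 = 7 + I$)
$B{\left(Z \right)} = \frac{1}{10}$ ($B{\left(Z \right)} = \frac{1}{7 + 3} = \frac{1}{10}$)
$- \frac{25922}{B{\left(-192 \right)}} - \frac{6119}{39666} = - 25922 \frac{1}{\frac{1}{10}} - \frac{6119}{39666} = \left(-25922\right) 10 - \frac{6119}{39666} = -259220 - \frac{6119}{39666} = - \frac{10282226639}{39666}$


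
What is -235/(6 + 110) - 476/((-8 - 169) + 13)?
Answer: 4169/4756 ≈ 0.87658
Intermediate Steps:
-235/(6 + 110) - 476/((-8 - 169) + 13) = -235/116 - 476/(-177 + 13) = -235*1/116 - 476/(-164) = -235/116 - 476*(-1/164) = -235/116 + 119/41 = 4169/4756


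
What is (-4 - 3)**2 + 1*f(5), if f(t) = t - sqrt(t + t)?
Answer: 54 - sqrt(10) ≈ 50.838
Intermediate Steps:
f(t) = t - sqrt(2)*sqrt(t) (f(t) = t - sqrt(2*t) = t - sqrt(2)*sqrt(t))
(-4 - 3)**2 + 1*f(5) = (-4 - 3)**2 + 1*(5 - sqrt(2)*sqrt(5)) = (-7)**2 + 1*(5 - sqrt(10)) = 49 + (5 - sqrt(10)) = 54 - sqrt(10)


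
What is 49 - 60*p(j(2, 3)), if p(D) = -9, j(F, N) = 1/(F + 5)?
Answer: 589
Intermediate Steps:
j(F, N) = 1/(5 + F)
49 - 60*p(j(2, 3)) = 49 - 60*(-9) = 49 + 540 = 589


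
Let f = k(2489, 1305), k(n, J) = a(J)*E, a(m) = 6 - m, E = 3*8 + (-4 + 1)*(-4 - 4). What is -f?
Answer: 62352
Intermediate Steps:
E = 48 (E = 24 - 3*(-8) = 24 + 24 = 48)
k(n, J) = 288 - 48*J (k(n, J) = (6 - J)*48 = 288 - 48*J)
f = -62352 (f = 288 - 48*1305 = 288 - 62640 = -62352)
-f = -1*(-62352) = 62352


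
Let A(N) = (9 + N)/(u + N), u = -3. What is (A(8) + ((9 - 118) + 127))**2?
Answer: 11449/25 ≈ 457.96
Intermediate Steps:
A(N) = (9 + N)/(-3 + N)
(A(8) + ((9 - 118) + 127))**2 = ((9 + 8)/(-3 + 8) + ((9 - 118) + 127))**2 = (17/5 + (-109 + 127))**2 = ((1/5)*17 + 18)**2 = (17/5 + 18)**2 = (107/5)**2 = 11449/25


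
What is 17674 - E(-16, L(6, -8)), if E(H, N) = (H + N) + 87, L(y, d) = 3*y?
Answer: 17585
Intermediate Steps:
E(H, N) = 87 + H + N
17674 - E(-16, L(6, -8)) = 17674 - (87 - 16 + 3*6) = 17674 - (87 - 16 + 18) = 17674 - 1*89 = 17674 - 89 = 17585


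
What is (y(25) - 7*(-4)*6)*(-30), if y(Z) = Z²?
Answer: -23790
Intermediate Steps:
(y(25) - 7*(-4)*6)*(-30) = (25² - 7*(-4)*6)*(-30) = (625 - (-28)*6)*(-30) = (625 - 1*(-168))*(-30) = (625 + 168)*(-30) = 793*(-30) = -23790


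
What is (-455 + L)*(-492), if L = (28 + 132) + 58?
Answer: 116604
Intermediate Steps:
L = 218 (L = 160 + 58 = 218)
(-455 + L)*(-492) = (-455 + 218)*(-492) = -237*(-492) = 116604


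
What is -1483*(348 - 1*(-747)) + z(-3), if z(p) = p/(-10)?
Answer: -16238847/10 ≈ -1.6239e+6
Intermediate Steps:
z(p) = -p/10 (z(p) = p*(-1/10) = -p/10)
-1483*(348 - 1*(-747)) + z(-3) = -1483*(348 - 1*(-747)) - 1/10*(-3) = -1483*(348 + 747) + 3/10 = -1483*1095 + 3/10 = -1623885 + 3/10 = -16238847/10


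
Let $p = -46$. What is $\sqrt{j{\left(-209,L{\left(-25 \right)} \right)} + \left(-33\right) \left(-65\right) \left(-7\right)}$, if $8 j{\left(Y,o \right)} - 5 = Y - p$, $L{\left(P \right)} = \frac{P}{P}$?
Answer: $\frac{i \sqrt{60139}}{2} \approx 122.62 i$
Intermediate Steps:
$L{\left(P \right)} = 1$
$j{\left(Y,o \right)} = \frac{51}{8} + \frac{Y}{8}$ ($j{\left(Y,o \right)} = \frac{5}{8} + \frac{Y - -46}{8} = \frac{5}{8} + \frac{Y + 46}{8} = \frac{5}{8} + \frac{46 + Y}{8} = \frac{5}{8} + \left(\frac{23}{4} + \frac{Y}{8}\right) = \frac{51}{8} + \frac{Y}{8}$)
$\sqrt{j{\left(-209,L{\left(-25 \right)} \right)} + \left(-33\right) \left(-65\right) \left(-7\right)} = \sqrt{\left(\frac{51}{8} + \frac{1}{8} \left(-209\right)\right) + \left(-33\right) \left(-65\right) \left(-7\right)} = \sqrt{\left(\frac{51}{8} - \frac{209}{8}\right) + 2145 \left(-7\right)} = \sqrt{- \frac{79}{4} - 15015} = \sqrt{- \frac{60139}{4}} = \frac{i \sqrt{60139}}{2}$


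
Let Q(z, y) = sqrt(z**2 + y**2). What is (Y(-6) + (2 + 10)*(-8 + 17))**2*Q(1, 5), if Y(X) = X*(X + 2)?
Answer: 17424*sqrt(26) ≈ 88845.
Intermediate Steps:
Y(X) = X*(2 + X)
Q(z, y) = sqrt(y**2 + z**2)
(Y(-6) + (2 + 10)*(-8 + 17))**2*Q(1, 5) = (-6*(2 - 6) + (2 + 10)*(-8 + 17))**2*sqrt(5**2 + 1**2) = (-6*(-4) + 12*9)**2*sqrt(25 + 1) = (24 + 108)**2*sqrt(26) = 132**2*sqrt(26) = 17424*sqrt(26)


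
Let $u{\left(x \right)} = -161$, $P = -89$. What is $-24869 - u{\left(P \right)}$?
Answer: $-24708$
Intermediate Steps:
$-24869 - u{\left(P \right)} = -24869 - -161 = -24869 + 161 = -24708$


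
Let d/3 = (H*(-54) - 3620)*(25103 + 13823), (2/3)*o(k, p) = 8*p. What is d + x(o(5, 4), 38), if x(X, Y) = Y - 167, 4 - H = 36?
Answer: -220944105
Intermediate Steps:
H = -32 (H = 4 - 1*36 = 4 - 36 = -32)
o(k, p) = 12*p (o(k, p) = 3*(8*p)/2 = 12*p)
x(X, Y) = -167 + Y
d = -220943976 (d = 3*((-32*(-54) - 3620)*(25103 + 13823)) = 3*((1728 - 3620)*38926) = 3*(-1892*38926) = 3*(-73647992) = -220943976)
d + x(o(5, 4), 38) = -220943976 + (-167 + 38) = -220943976 - 129 = -220944105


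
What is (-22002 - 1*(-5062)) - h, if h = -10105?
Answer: -6835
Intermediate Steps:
(-22002 - 1*(-5062)) - h = (-22002 - 1*(-5062)) - 1*(-10105) = (-22002 + 5062) + 10105 = -16940 + 10105 = -6835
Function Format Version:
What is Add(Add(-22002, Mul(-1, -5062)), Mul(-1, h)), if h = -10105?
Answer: -6835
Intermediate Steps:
Add(Add(-22002, Mul(-1, -5062)), Mul(-1, h)) = Add(Add(-22002, Mul(-1, -5062)), Mul(-1, -10105)) = Add(Add(-22002, 5062), 10105) = Add(-16940, 10105) = -6835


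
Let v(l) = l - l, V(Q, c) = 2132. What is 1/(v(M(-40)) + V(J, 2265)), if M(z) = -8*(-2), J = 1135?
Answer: 1/2132 ≈ 0.00046904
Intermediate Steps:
M(z) = 16
v(l) = 0
1/(v(M(-40)) + V(J, 2265)) = 1/(0 + 2132) = 1/2132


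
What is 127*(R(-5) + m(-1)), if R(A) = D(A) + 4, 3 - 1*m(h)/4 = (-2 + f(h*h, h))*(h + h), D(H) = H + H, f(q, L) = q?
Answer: -254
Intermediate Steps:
D(H) = 2*H
m(h) = 12 - 8*h*(-2 + h**2) (m(h) = 12 - 4*(-2 + h*h)*(h + h) = 12 - 4*(-2 + h**2)*2*h = 12 - 8*h*(-2 + h**2))
R(A) = 4 + 2*A (R(A) = 2*A + 4 = 4 + 2*A)
127*(R(-5) + m(-1)) = 127*((4 + 2*(-5)) + (12 - 8*(-1)**3 + 16*(-1))) = 127*((4 - 10) + (12 - 8*(-1) - 16)) = 127*(-6 + (12 + 8 - 16)) = 127*(-6 + 4) = 127*(-2) = -254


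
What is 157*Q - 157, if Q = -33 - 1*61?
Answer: -14915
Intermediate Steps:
Q = -94 (Q = -33 - 61 = -94)
157*Q - 157 = 157*(-94) - 157 = -14758 - 157 = -14915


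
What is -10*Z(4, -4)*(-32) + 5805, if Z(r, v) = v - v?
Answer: 5805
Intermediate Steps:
Z(r, v) = 0
-10*Z(4, -4)*(-32) + 5805 = -10*0*(-32) + 5805 = 0*(-32) + 5805 = 0 + 5805 = 5805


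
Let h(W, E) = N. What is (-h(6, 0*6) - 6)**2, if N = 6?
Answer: 144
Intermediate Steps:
h(W, E) = 6
(-h(6, 0*6) - 6)**2 = (-1*6 - 6)**2 = (-6 - 6)**2 = (-12)**2 = 144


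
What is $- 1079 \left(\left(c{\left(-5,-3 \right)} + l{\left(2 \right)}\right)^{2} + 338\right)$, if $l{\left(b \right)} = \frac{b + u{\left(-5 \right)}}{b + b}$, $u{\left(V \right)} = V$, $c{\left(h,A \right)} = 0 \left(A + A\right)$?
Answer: $- \frac{5844943}{16} \approx -3.6531 \cdot 10^{5}$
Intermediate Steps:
$c{\left(h,A \right)} = 0$ ($c{\left(h,A \right)} = 0 \cdot 2 A = 0$)
$l{\left(b \right)} = \frac{-5 + b}{2 b}$ ($l{\left(b \right)} = \frac{b - 5}{b + b} = \frac{-5 + b}{2 b}$)
$- 1079 \left(\left(c{\left(-5,-3 \right)} + l{\left(2 \right)}\right)^{2} + 338\right) = - 1079 \left(\left(0 + \frac{-5 + 2}{2 \cdot 2}\right)^{2} + 338\right) = - 1079 \left(\left(0 + \frac{1}{2} \cdot \frac{1}{2} \left(-3\right)\right)^{2} + 338\right) = - 1079 \left(\left(0 - \frac{3}{4}\right)^{2} + 338\right) = - 1079 \left(\left(- \frac{3}{4}\right)^{2} + 338\right) = - 1079 \left(\frac{9}{16} + 338\right) = \left(-1079\right) \frac{5417}{16} = - \frac{5844943}{16}$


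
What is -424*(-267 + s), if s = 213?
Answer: 22896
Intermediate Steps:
-424*(-267 + s) = -424*(-267 + 213) = -424*(-54) = 22896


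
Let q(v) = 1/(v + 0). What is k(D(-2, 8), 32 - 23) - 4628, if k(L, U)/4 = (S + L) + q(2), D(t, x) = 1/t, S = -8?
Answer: -4660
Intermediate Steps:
q(v) = 1/v
k(L, U) = -30 + 4*L (k(L, U) = 4*((-8 + L) + 1/2) = 4*((-8 + L) + ½) = 4*(-15/2 + L) = -30 + 4*L)
k(D(-2, 8), 32 - 23) - 4628 = (-30 + 4/(-2)) - 4628 = (-30 + 4*(-½)) - 4628 = (-30 - 2) - 4628 = -32 - 4628 = -4660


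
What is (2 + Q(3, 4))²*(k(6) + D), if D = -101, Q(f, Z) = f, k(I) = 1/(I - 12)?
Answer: -15175/6 ≈ -2529.2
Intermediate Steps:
k(I) = 1/(-12 + I)
(2 + Q(3, 4))²*(k(6) + D) = (2 + 3)²*(1/(-12 + 6) - 101) = 5²*(1/(-6) - 101) = 25*(-⅙ - 101) = 25*(-607/6) = -15175/6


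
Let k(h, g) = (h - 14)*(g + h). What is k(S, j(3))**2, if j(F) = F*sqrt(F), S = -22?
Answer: 662256 - 171072*sqrt(3) ≈ 3.6595e+5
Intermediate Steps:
j(F) = F**(3/2)
k(h, g) = (-14 + h)*(g + h)
k(S, j(3))**2 = ((-22)**2 - 42*sqrt(3) - 14*(-22) + 3**(3/2)*(-22))**2 = (484 - 42*sqrt(3) + 308 + (3*sqrt(3))*(-22))**2 = (484 - 42*sqrt(3) + 308 - 66*sqrt(3))**2 = (792 - 108*sqrt(3))**2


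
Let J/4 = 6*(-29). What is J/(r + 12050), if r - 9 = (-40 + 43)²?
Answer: -174/3017 ≈ -0.057673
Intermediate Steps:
r = 18 (r = 9 + (-40 + 43)² = 9 + 3² = 9 + 9 = 18)
J = -696 (J = 4*(6*(-29)) = 4*(-174) = -696)
J/(r + 12050) = -696/(18 + 12050) = -696/12068 = -696*1/12068 = -174/3017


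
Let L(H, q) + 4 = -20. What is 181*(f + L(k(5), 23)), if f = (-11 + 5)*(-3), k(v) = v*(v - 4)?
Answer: -1086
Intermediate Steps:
k(v) = v*(-4 + v)
L(H, q) = -24 (L(H, q) = -4 - 20 = -24)
f = 18 (f = -6*(-3) = 18)
181*(f + L(k(5), 23)) = 181*(18 - 24) = 181*(-6) = -1086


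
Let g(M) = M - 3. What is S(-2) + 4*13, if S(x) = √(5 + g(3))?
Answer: 52 + √5 ≈ 54.236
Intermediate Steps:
g(M) = -3 + M
S(x) = √5 (S(x) = √(5 + (-3 + 3)) = √(5 + 0) = √5)
S(-2) + 4*13 = √5 + 4*13 = √5 + 52 = 52 + √5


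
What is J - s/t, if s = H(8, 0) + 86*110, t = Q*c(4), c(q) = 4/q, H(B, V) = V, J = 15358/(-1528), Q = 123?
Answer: -8171957/93972 ≈ -86.962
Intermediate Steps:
J = -7679/764 (J = 15358*(-1/1528) = -7679/764 ≈ -10.051)
t = 123 (t = 123*(4/4) = 123*(4*(¼)) = 123*1 = 123)
s = 9460 (s = 0 + 86*110 = 0 + 9460 = 9460)
J - s/t = -7679/764 - 9460/123 = -8171957/93972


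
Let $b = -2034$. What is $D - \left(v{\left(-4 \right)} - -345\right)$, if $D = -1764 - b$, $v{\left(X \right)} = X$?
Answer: $-71$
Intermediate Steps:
$D = 270$ ($D = -1764 - -2034 = -1764 + 2034 = 270$)
$D - \left(v{\left(-4 \right)} - -345\right) = 270 - \left(-4 - -345\right) = 270 - \left(-4 + 345\right) = 270 - 341 = -71$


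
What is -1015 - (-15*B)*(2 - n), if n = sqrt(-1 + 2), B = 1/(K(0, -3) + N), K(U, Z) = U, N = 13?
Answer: -13180/13 ≈ -1013.8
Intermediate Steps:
B = 1/13 (B = 1/(0 + 13) = 1/13 ≈ 0.076923)
n = 1 (n = sqrt(1) = 1)
-1015 - (-15*B)*(2 - n) = -1015 - (-15*1/13)*(2 - 1*1) = -1015 - (-15)*(2 - 1)/13 = -1015 - (-15)/13 = -1015 - 1*(-15/13) = -1015 + 15/13 = -13180/13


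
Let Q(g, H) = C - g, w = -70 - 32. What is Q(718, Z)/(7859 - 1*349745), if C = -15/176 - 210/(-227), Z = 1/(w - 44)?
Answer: 1507999/718896288 ≈ 0.0020977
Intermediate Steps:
w = -102
Z = -1/146 (Z = 1/(-102 - 44) = 1/(-146) = -1/146 ≈ -0.0068493)
C = 33555/39952 (C = -15*1/176 - 210*(-1/227) = -15/176 + 210/227 = 33555/39952 ≈ 0.83988)
Q(g, H) = 33555/39952 - g
Q(718, Z)/(7859 - 1*349745) = (33555/39952 - 1*718)/(7859 - 1*349745) = (33555/39952 - 718)/(7859 - 349745) = -28651981/39952/(-341886) = -28651981/39952*(-1/341886) = 1507999/718896288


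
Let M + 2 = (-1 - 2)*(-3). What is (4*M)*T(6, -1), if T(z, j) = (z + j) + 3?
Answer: 224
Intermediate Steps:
T(z, j) = 3 + j + z (T(z, j) = (j + z) + 3 = 3 + j + z)
M = 7 (M = -2 + (-1 - 2)*(-3) = -2 - 3*(-3) = -2 + 9 = 7)
(4*M)*T(6, -1) = (4*7)*(3 - 1 + 6) = 28*8 = 224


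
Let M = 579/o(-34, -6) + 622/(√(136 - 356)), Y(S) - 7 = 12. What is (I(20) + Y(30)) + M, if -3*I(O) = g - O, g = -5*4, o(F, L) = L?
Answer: -385/6 - 311*I*√55/55 ≈ -64.167 - 41.935*I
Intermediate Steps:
Y(S) = 19 (Y(S) = 7 + 12 = 19)
g = -20
M = -193/2 - 311*I*√55/55 (M = 579/(-6) + 622/(√(136 - 356)) = 579*(-⅙) + 622/(√(-220)) = -193/2 + 622/((2*I*√55)) = -193/2 + 622*(-I*√55/110) = -193/2 - 311*I*√55/55 ≈ -96.5 - 41.935*I)
I(O) = 20/3 + O/3 (I(O) = -(-20 - O)/3 = 20/3 + O/3)
(I(20) + Y(30)) + M = ((20/3 + (⅓)*20) + 19) + (-193/2 - 311*I*√55/55) = ((20/3 + 20/3) + 19) + (-193/2 - 311*I*√55/55) = (40/3 + 19) + (-193/2 - 311*I*√55/55) = 97/3 + (-193/2 - 311*I*√55/55) = -385/6 - 311*I*√55/55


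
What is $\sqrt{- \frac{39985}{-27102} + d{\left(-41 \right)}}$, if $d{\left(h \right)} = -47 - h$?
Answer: $\frac{i \sqrt{3323436954}}{27102} \approx 2.1271 i$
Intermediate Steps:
$\sqrt{- \frac{39985}{-27102} + d{\left(-41 \right)}} = \sqrt{- \frac{39985}{-27102} - 6} = \sqrt{\left(-39985\right) \left(- \frac{1}{27102}\right) + \left(-47 + 41\right)} = \sqrt{\frac{39985}{27102} - 6} = \sqrt{- \frac{122627}{27102}} = \frac{i \sqrt{3323436954}}{27102}$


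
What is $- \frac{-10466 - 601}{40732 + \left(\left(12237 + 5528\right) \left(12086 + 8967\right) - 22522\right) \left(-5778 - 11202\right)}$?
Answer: $- \frac{11067}{6350248669808} \approx -1.7428 \cdot 10^{-9}$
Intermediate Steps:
$- \frac{-10466 - 601}{40732 + \left(\left(12237 + 5528\right) \left(12086 + 8967\right) - 22522\right) \left(-5778 - 11202\right)} = - \frac{-11067}{40732 + \left(17765 \cdot 21053 - 22522\right) \left(-16980\right)} = - \frac{-11067}{40732 + \left(374006545 - 22522\right) \left(-16980\right)} = - \frac{-11067}{40732 + 373984023 \left(-16980\right)} = - \frac{-11067}{40732 - 6350248710540} = - \frac{-11067}{-6350248669808} = - \frac{\left(-11067\right) \left(-1\right)}{6350248669808} = \left(-1\right) \frac{11067}{6350248669808} = - \frac{11067}{6350248669808}$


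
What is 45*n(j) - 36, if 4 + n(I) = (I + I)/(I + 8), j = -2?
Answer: -246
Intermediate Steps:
n(I) = -4 + 2*I/(8 + I) (n(I) = -4 + (I + I)/(I + 8) = -4 + (2*I)/(8 + I) = -4 + 2*I/(8 + I))
45*n(j) - 36 = 45*(2*(-16 - 1*(-2))/(8 - 2)) - 36 = 45*(2*(-16 + 2)/6) - 36 = 45*(2*(⅙)*(-14)) - 36 = 45*(-14/3) - 36 = -210 - 36 = -246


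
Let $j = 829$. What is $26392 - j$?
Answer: $25563$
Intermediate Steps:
$26392 - j = 26392 - 829 = 25563$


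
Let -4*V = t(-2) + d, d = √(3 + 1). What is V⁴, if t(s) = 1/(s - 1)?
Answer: 625/20736 ≈ 0.030141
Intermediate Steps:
t(s) = 1/(-1 + s)
d = 2 (d = √4 = 2)
V = -5/12 (V = -(1/(-1 - 2) + 2)/4 = -(1/(-3) + 2)/4 = -(-⅓ + 2)/4 = -¼*5/3 = -5/12 ≈ -0.41667)
V⁴ = (-5/12)⁴ = 625/20736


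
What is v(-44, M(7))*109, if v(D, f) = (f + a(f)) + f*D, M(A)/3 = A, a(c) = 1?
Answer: -98318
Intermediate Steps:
M(A) = 3*A
v(D, f) = 1 + f + D*f (v(D, f) = (f + 1) + f*D = (1 + f) + D*f = 1 + f + D*f)
v(-44, M(7))*109 = (1 + 3*7 - 132*7)*109 = (1 + 21 - 44*21)*109 = (1 + 21 - 924)*109 = -902*109 = -98318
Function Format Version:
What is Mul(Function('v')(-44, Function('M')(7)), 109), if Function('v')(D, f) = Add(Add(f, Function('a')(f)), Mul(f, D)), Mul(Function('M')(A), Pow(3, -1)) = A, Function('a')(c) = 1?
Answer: -98318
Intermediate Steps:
Function('M')(A) = Mul(3, A)
Function('v')(D, f) = Add(1, f, Mul(D, f)) (Function('v')(D, f) = Add(Add(f, 1), Mul(f, D)) = Add(Add(1, f), Mul(D, f)) = Add(1, f, Mul(D, f)))
Mul(Function('v')(-44, Function('M')(7)), 109) = Mul(Add(1, Mul(3, 7), Mul(-44, Mul(3, 7))), 109) = Mul(Add(1, 21, Mul(-44, 21)), 109) = Mul(Add(1, 21, -924), 109) = Mul(-902, 109) = -98318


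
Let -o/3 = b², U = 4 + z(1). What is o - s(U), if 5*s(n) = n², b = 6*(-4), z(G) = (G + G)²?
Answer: -8704/5 ≈ -1740.8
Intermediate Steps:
z(G) = 4*G² (z(G) = (2*G)² = 4*G²)
U = 8 (U = 4 + 4*1² = 4 + 4*1 = 4 + 4 = 8)
b = -24
s(n) = n²/5
o = -1728 (o = -3*(-24)² = -3*576 = -1728)
o - s(U) = -1728 - 8²/5 = -1728 - 64/5 = -8704/5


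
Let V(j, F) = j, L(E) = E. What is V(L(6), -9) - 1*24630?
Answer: -24624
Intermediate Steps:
V(L(6), -9) - 1*24630 = 6 - 1*24630 = 6 - 24630 = -24624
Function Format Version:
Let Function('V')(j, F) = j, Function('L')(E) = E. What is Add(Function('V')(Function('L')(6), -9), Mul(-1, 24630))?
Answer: -24624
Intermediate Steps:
Add(Function('V')(Function('L')(6), -9), Mul(-1, 24630)) = Add(6, Mul(-1, 24630)) = Add(6, -24630) = -24624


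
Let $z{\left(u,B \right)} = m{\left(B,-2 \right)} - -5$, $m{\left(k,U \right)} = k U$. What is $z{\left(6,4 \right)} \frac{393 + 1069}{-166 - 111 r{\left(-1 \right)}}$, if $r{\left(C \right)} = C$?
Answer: $\frac{4386}{55} \approx 79.745$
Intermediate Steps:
$m{\left(k,U \right)} = U k$
$z{\left(u,B \right)} = 5 - 2 B$ ($z{\left(u,B \right)} = - 2 B - -5 = - 2 B + 5 = 5 - 2 B$)
$z{\left(6,4 \right)} \frac{393 + 1069}{-166 - 111 r{\left(-1 \right)}} = \left(5 - 8\right) \frac{393 + 1069}{-166 - -111} = \left(5 - 8\right) \frac{1462}{-166 + 111} = - 3 \frac{1462}{-55} = - 3 \cdot 1462 \left(- \frac{1}{55}\right) = \left(-3\right) \left(- \frac{1462}{55}\right) = \frac{4386}{55}$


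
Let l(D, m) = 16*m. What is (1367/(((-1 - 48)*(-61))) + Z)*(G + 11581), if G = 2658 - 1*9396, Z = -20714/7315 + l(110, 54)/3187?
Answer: -101399056036923/9954610435 ≈ -10186.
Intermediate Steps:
Z = -59695358/23312905 (Z = -20714/7315 + (16*54)/3187 = -20714*1/7315 + 864*(1/3187) = -20714/7315 + 864/3187 = -59695358/23312905 ≈ -2.5606)
G = -6738 (G = 2658 - 9396 = -6738)
(1367/(((-1 - 48)*(-61))) + Z)*(G + 11581) = (1367/(((-1 - 48)*(-61))) - 59695358/23312905)*(-6738 + 11581) = (1367/((-49*(-61))) - 59695358/23312905)*4843 = (1367/2989 - 59695358/23312905)*4843 = -20937240561/9954610435*4843 = -101399056036923/9954610435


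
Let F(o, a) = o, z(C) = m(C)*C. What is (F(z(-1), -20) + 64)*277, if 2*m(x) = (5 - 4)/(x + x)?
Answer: 71189/4 ≈ 17797.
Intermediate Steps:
m(x) = 1/(4*x) (m(x) = ((5 - 4)/(x + x))/2 = (1/(2*x))/2 = 1/(4*x))
z(C) = ¼ (z(C) = (1/(4*C))*C = ¼)
(F(z(-1), -20) + 64)*277 = (¼ + 64)*277 = (257/4)*277 = 71189/4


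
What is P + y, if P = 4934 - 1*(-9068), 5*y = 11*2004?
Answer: 92054/5 ≈ 18411.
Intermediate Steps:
y = 22044/5 (y = (11*2004)/5 = (⅕)*22044 = 22044/5 ≈ 4408.8)
P = 14002 (P = 4934 + 9068 = 14002)
P + y = 14002 + 22044/5 = 92054/5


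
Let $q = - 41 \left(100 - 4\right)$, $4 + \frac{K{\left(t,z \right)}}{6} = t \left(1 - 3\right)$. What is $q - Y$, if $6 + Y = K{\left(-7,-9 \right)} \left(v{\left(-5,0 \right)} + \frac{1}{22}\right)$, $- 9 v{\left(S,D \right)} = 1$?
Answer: $- \frac{129560}{33} \approx -3926.1$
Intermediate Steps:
$v{\left(S,D \right)} = - \frac{1}{9}$ ($v{\left(S,D \right)} = \left(- \frac{1}{9}\right) 1 = - \frac{1}{9}$)
$K{\left(t,z \right)} = -24 - 12 t$ ($K{\left(t,z \right)} = -24 + 6 t \left(1 - 3\right) = -24 + 6 t \left(-2\right) = -24 + 6 \left(- 2 t\right) = -24 - 12 t$)
$q = -3936$ ($q = \left(-41\right) 96 = -3936$)
$Y = - \frac{328}{33}$ ($Y = -6 + \left(-24 - -84\right) \left(- \frac{1}{9} + \frac{1}{22}\right) = -6 + \left(-24 + 84\right) \left(- \frac{1}{9} + \frac{1}{22}\right) = -6 + 60 \left(- \frac{13}{198}\right) = -6 - \frac{130}{33} = - \frac{328}{33} \approx -9.9394$)
$q - Y = -3936 - - \frac{328}{33} = -3936 + \frac{328}{33} = - \frac{129560}{33}$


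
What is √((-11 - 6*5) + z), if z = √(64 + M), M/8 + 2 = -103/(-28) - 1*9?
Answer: √(-2009 + 7*√266)/7 ≈ 6.2185*I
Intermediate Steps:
M = -410/7 (M = -16 + 8*(-103/(-28) - 1*9) = -16 + 8*(-103*(-1/28) - 9) = -16 + 8*(103/28 - 9) = -16 + 8*(-149/28) = -16 - 298/7 = -410/7 ≈ -58.571)
z = √266/7 (z = √(64 - 410/7) = √(38/7) = √266/7 ≈ 2.3299)
√((-11 - 6*5) + z) = √((-11 - 6*5) + √266/7) = √((-11 - 30) + √266/7) = √(-41 + √266/7)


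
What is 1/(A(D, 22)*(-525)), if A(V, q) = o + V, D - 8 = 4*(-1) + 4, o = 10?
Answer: -1/9450 ≈ -0.00010582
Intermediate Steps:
D = 8 (D = 8 + (4*(-1) + 4) = 8 + (-4 + 4) = 8 + 0 = 8)
A(V, q) = 10 + V
1/(A(D, 22)*(-525)) = 1/((10 + 8)*(-525)) = -1/525/18 = (1/18)*(-1/525) = -1/9450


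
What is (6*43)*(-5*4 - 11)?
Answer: -7998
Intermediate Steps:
(6*43)*(-5*4 - 11) = 258*(-20 - 11) = 258*(-31) = -7998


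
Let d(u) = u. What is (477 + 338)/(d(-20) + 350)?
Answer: 163/66 ≈ 2.4697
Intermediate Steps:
(477 + 338)/(d(-20) + 350) = (477 + 338)/(-20 + 350) = 815/330 = 815*(1/330) = 163/66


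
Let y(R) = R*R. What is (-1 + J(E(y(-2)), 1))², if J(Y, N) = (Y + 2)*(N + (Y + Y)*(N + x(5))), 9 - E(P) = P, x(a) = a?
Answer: 181476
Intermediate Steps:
y(R) = R²
E(P) = 9 - P
J(Y, N) = (2 + Y)*(N + 2*Y*(5 + N)) (J(Y, N) = (Y + 2)*(N + (Y + Y)*(N + 5)) = (2 + Y)*(N + (2*Y)*(5 + N)) = (2 + Y)*(N + 2*Y*(5 + N)))
(-1 + J(E(y(-2)), 1))² = (-1 + (2*1 + 10*(9 - 1*(-2)²)² + 20*(9 - 1*(-2)²) + 2*1*(9 - 1*(-2)²)² + 5*1*(9 - 1*(-2)²)))² = (-1 + (2 + 10*(9 - 1*4)² + 20*(9 - 1*4) + 2*1*(9 - 1*4)² + 5*1*(9 - 1*4)))² = (-1 + (2 + 10*(9 - 4)² + 20*(9 - 4) + 2*1*(9 - 4)² + 5*1*(9 - 4)))² = (-1 + (2 + 10*5² + 20*5 + 2*1*5² + 5*1*5))² = (-1 + (2 + 10*25 + 100 + 2*1*25 + 25))² = (-1 + (2 + 250 + 100 + 50 + 25))² = (-1 + 427)² = 426² = 181476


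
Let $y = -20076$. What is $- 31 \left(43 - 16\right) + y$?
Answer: $-20913$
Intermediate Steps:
$- 31 \left(43 - 16\right) + y = - 31 \left(43 - 16\right) - 20076 = \left(-31\right) 27 - 20076 = -837 - 20076 = -20913$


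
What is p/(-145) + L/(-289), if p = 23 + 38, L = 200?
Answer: -46629/41905 ≈ -1.1127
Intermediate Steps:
p = 61
p/(-145) + L/(-289) = 61/(-145) + 200/(-289) = 61*(-1/145) + 200*(-1/289) = -61/145 - 200/289 = -46629/41905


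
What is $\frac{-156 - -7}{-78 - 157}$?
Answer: $\frac{149}{235} \approx 0.63404$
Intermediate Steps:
$\frac{-156 - -7}{-78 - 157} = \frac{-156 + \left(\left(-5 + 0\right) + 12\right)}{-235} = \left(-156 + \left(-5 + 12\right)\right) \left(- \frac{1}{235}\right) = \left(-156 + 7\right) \left(- \frac{1}{235}\right) = \left(-149\right) \left(- \frac{1}{235}\right) = \frac{149}{235}$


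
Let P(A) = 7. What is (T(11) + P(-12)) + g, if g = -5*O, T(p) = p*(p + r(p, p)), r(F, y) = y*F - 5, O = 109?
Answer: 859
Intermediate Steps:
r(F, y) = -5 + F*y (r(F, y) = F*y - 5 = -5 + F*y)
T(p) = p*(-5 + p + p²) (T(p) = p*(p + (-5 + p*p)) = p*(p + (-5 + p²)) = p*(-5 + p + p²))
g = -545 (g = -5*109 = -545)
(T(11) + P(-12)) + g = (11*(-5 + 11 + 11²) + 7) - 545 = (11*(-5 + 11 + 121) + 7) - 545 = (11*127 + 7) - 545 = (1397 + 7) - 545 = 1404 - 545 = 859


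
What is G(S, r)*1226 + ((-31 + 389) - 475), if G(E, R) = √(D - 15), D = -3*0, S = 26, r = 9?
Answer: -117 + 1226*I*√15 ≈ -117.0 + 4748.3*I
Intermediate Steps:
D = 0
G(E, R) = I*√15 (G(E, R) = √(0 - 15) = √(-15) = I*√15)
G(S, r)*1226 + ((-31 + 389) - 475) = (I*√15)*1226 + ((-31 + 389) - 475) = 1226*I*√15 + (358 - 475) = 1226*I*√15 - 117 = -117 + 1226*I*√15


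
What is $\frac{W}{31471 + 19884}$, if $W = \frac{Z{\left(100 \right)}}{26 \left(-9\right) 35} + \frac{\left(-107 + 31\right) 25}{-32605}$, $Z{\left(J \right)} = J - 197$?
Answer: $\frac{3744737}{2742715971450} \approx 1.3653 \cdot 10^{-6}$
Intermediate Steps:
$Z{\left(J \right)} = -197 + J$
$W = \frac{3744737}{53406990}$ ($W = \frac{-197 + 100}{26 \left(-9\right) 35} + \frac{\left(-107 + 31\right) 25}{-32605} = - \frac{97}{\left(-234\right) 35} + \left(-76\right) 25 \left(- \frac{1}{32605}\right) = - \frac{97}{-8190} - - \frac{380}{6521} = \left(-97\right) \left(- \frac{1}{8190}\right) + \frac{380}{6521} = \frac{97}{8190} + \frac{380}{6521} = \frac{3744737}{53406990} \approx 0.070117$)
$\frac{W}{31471 + 19884} = \frac{3744737}{53406990 \left(31471 + 19884\right)} = \frac{3744737}{53406990 \cdot 51355} = \frac{3744737}{53406990} \cdot \frac{1}{51355} = \frac{3744737}{2742715971450}$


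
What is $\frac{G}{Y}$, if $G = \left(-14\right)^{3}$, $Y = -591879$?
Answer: $\frac{2744}{591879} \approx 0.0046361$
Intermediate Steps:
$G = -2744$
$\frac{G}{Y} = - \frac{2744}{-591879} = \left(-2744\right) \left(- \frac{1}{591879}\right) = \frac{2744}{591879}$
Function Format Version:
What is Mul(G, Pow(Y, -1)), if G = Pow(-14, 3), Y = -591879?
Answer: Rational(2744, 591879) ≈ 0.0046361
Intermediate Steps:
G = -2744
Mul(G, Pow(Y, -1)) = Mul(-2744, Pow(-591879, -1)) = Mul(-2744, Rational(-1, 591879)) = Rational(2744, 591879)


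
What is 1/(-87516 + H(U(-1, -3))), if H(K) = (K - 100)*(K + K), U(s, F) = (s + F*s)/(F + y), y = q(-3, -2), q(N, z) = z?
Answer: -25/2185892 ≈ -1.1437e-5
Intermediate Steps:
y = -2
U(s, F) = (s + F*s)/(-2 + F) (U(s, F) = (s + F*s)/(F - 2) = (s + F*s)/(-2 + F))
H(K) = 2*K*(-100 + K) (H(K) = (-100 + K)*(2*K) = 2*K*(-100 + K))
1/(-87516 + H(U(-1, -3))) = 1/(-87516 + 2*(-(1 - 3)/(-2 - 3))*(-100 - (1 - 3)/(-2 - 3))) = 1/(-87516 + 2*(-1*(-2)/(-5))*(-100 - 1*(-2)/(-5))) = 1/(-87516 + 2*(-1*(-⅕)*(-2))*(-100 - 1*(-⅕)*(-2))) = 1/(-87516 + 2*(-⅖)*(-100 - ⅖)) = 1/(-87516 + 2*(-⅖)*(-502/5)) = 1/(-87516 + 2008/25) = 1/(-2185892/25) = -25/2185892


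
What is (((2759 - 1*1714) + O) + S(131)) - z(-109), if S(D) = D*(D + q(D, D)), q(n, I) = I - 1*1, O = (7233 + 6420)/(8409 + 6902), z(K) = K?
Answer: 541180948/15311 ≈ 35346.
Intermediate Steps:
O = 13653/15311 ≈ 0.89171
q(n, I) = -1 + I (q(n, I) = I - 1 = -1 + I)
S(D) = D*(-1 + 2*D) (S(D) = D*(D + (-1 + D)) = D*(-1 + 2*D))
(((2759 - 1*1714) + O) + S(131)) - z(-109) = (((2759 - 1*1714) + 13653/15311) + 131*(-1 + 2*131)) - 1*(-109) = (((2759 - 1714) + 13653/15311) + 131*(-1 + 262)) + 109 = ((1045 + 13653/15311) + 131*261) + 109 = (16013648/15311 + 34191) + 109 = 539512049/15311 + 109 = 541180948/15311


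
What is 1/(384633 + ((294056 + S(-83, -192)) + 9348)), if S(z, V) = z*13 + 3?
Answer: 1/686961 ≈ 1.4557e-6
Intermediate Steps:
S(z, V) = 3 + 13*z (S(z, V) = 13*z + 3 = 3 + 13*z)
1/(384633 + ((294056 + S(-83, -192)) + 9348)) = 1/(384633 + ((294056 + (3 + 13*(-83))) + 9348)) = 1/(384633 + ((294056 + (3 - 1079)) + 9348)) = 1/(384633 + ((294056 - 1076) + 9348)) = 1/(384633 + (292980 + 9348)) = 1/(384633 + 302328) = 1/686961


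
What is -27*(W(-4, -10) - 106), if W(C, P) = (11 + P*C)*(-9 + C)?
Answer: 20763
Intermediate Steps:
W(C, P) = (-9 + C)*(11 + C*P) (W(C, P) = (11 + C*P)*(-9 + C) = (-9 + C)*(11 + C*P))
-27*(W(-4, -10) - 106) = -27*((-99 + 11*(-4) - 10*(-4)**2 - 9*(-4)*(-10)) - 106) = -27*((-99 - 44 - 10*16 - 360) - 106) = -27*((-99 - 44 - 160 - 360) - 106) = -27*(-663 - 106) = -27*(-769) = 20763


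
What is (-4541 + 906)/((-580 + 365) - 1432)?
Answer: 3635/1647 ≈ 2.2070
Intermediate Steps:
(-4541 + 906)/((-580 + 365) - 1432) = -3635/(-215 - 1432) = -3635/(-1647) = -3635*(-1/1647) = 3635/1647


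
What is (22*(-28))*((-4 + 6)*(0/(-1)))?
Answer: 0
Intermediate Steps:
(22*(-28))*((-4 + 6)*(0/(-1))) = -1232*0*(-1) = -1232*0 = -616*0 = 0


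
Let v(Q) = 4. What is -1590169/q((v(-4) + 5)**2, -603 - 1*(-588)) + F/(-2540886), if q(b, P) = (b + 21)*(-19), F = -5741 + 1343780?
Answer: 336487085846/410353089 ≈ 819.99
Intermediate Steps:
F = 1338039
q(b, P) = -399 - 19*b (q(b, P) = (21 + b)*(-19) = -399 - 19*b)
-1590169/q((v(-4) + 5)**2, -603 - 1*(-588)) + F/(-2540886) = -1590169/(-399 - 19*(4 + 5)**2) + 1338039/(-2540886) = -1590169/(-399 - 19*9**2) + 1338039*(-1/2540886) = -1590169/(-399 - 19*81) - 446013/846962 = -1590169/(-399 - 1539) - 446013/846962 = -1590169/(-1938) - 446013/846962 = -1590169*(-1/1938) - 446013/846962 = 1590169/1938 - 446013/846962 = 336487085846/410353089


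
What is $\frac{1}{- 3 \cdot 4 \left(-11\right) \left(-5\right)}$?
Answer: $- \frac{1}{660} \approx -0.0015152$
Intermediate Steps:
$\frac{1}{- 3 \cdot 4 \left(-11\right) \left(-5\right)} = \frac{1}{\left(-3\right) \left(-44\right) \left(-5\right)} = \frac{1}{132 \left(-5\right)} = \frac{1}{-660} = - \frac{1}{660}$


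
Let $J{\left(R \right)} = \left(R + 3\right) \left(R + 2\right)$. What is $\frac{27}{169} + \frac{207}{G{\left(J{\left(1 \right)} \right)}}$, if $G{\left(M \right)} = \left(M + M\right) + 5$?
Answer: $\frac{35766}{4901} \approx 7.2977$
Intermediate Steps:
$J{\left(R \right)} = \left(2 + R\right) \left(3 + R\right)$ ($J{\left(R \right)} = \left(3 + R\right) \left(2 + R\right) = \left(2 + R\right) \left(3 + R\right)$)
$G{\left(M \right)} = 5 + 2 M$ ($G{\left(M \right)} = 2 M + 5 = 5 + 2 M$)
$\frac{27}{169} + \frac{207}{G{\left(J{\left(1 \right)} \right)}} = \frac{27}{169} + \frac{207}{5 + 2 \left(6 + 1^{2} + 5 \cdot 1\right)} = 27 \cdot \frac{1}{169} + \frac{207}{5 + 2 \left(6 + 1 + 5\right)} = \frac{27}{169} + \frac{207}{5 + 2 \cdot 12} = \frac{27}{169} + \frac{207}{5 + 24} = \frac{27}{169} + \frac{207}{29} = \frac{35766}{4901}$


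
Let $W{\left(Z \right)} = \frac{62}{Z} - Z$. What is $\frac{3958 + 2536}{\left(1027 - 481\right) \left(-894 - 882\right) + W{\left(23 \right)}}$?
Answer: $- \frac{149362}{22303475} \approx -0.0066968$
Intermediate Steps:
$W{\left(Z \right)} = - Z + \frac{62}{Z}$
$\frac{3958 + 2536}{\left(1027 - 481\right) \left(-894 - 882\right) + W{\left(23 \right)}} = \frac{3958 + 2536}{\left(1027 - 481\right) \left(-894 - 882\right) + \left(\left(-1\right) 23 + \frac{62}{23}\right)} = \frac{6494}{546 \left(-1776\right) + \left(-23 + 62 \cdot \frac{1}{23}\right)} = \frac{6494}{-969696 + \left(-23 + \frac{62}{23}\right)} = \frac{6494}{-969696 - \frac{467}{23}} = \frac{6494}{- \frac{22303475}{23}} = 6494 \left(- \frac{23}{22303475}\right) = - \frac{149362}{22303475}$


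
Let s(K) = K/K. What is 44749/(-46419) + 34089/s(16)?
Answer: 1582332542/46419 ≈ 34088.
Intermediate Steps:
s(K) = 1
44749/(-46419) + 34089/s(16) = 44749/(-46419) + 34089/1 = 44749*(-1/46419) + 34089*1 = -44749/46419 + 34089 = 1582332542/46419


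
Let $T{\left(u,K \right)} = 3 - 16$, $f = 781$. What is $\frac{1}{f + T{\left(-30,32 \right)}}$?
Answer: $\frac{1}{768} \approx 0.0013021$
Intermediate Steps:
$T{\left(u,K \right)} = -13$ ($T{\left(u,K \right)} = 3 - 16 = -13$)
$\frac{1}{f + T{\left(-30,32 \right)}} = \frac{1}{781 - 13} = \frac{1}{768}$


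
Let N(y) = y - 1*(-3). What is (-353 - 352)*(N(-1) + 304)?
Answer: -215730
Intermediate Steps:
N(y) = 3 + y (N(y) = y + 3 = 3 + y)
(-353 - 352)*(N(-1) + 304) = (-353 - 352)*((3 - 1) + 304) = -705*(2 + 304) = -705*306 = -215730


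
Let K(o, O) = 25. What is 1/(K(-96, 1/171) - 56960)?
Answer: -1/56935 ≈ -1.7564e-5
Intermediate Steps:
1/(K(-96, 1/171) - 56960) = 1/(25 - 56960) = 1/(-56935) = -1/56935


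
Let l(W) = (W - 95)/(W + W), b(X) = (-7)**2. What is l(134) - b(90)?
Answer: -13093/268 ≈ -48.854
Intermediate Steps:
b(X) = 49
l(W) = (-95 + W)/(2*W) (l(W) = (-95 + W)/((2*W)) = (-95 + W)*(1/(2*W)) = (-95 + W)/(2*W))
l(134) - b(90) = (1/2)*(-95 + 134)/134 - 1*49 = (1/2)*(1/134)*39 - 49 = 39/268 - 49 = -13093/268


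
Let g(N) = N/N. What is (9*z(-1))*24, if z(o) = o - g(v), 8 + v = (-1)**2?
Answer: -432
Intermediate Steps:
v = -7 (v = -8 + (-1)**2 = -8 + 1 = -7)
g(N) = 1
z(o) = -1 + o (z(o) = o - 1*1 = o - 1 = -1 + o)
(9*z(-1))*24 = (9*(-1 - 1))*24 = (9*(-2))*24 = -18*24 = -432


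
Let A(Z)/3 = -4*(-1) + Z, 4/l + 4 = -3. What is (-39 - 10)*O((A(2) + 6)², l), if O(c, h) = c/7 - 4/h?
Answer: -4375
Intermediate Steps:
l = -4/7 (l = 4/(-4 - 3) = 4/(-7) = 4*(-⅐) = -4/7 ≈ -0.57143)
A(Z) = 12 + 3*Z (A(Z) = 3*(-4*(-1) + Z) = 3*(4 + Z) = 12 + 3*Z)
O(c, h) = -4/h + c/7 (O(c, h) = c*(⅐) - 4/h = c/7 - 4/h = -4/h + c/7)
(-39 - 10)*O((A(2) + 6)², l) = (-39 - 10)*(-4/(-4/7) + ((12 + 3*2) + 6)²/7) = -49*(-4*(-7/4) + ((12 + 6) + 6)²/7) = -49*(7 + (18 + 6)²/7) = -49*(7 + (⅐)*24²) = -49*(7 + (⅐)*576) = -49*(7 + 576/7) = -49*625/7 = -4375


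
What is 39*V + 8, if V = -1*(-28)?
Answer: 1100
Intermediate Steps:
V = 28
39*V + 8 = 39*28 + 8 = 1092 + 8 = 1100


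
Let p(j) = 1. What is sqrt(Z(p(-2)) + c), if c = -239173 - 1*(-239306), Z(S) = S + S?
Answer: 3*sqrt(15) ≈ 11.619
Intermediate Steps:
Z(S) = 2*S
c = 133 (c = -239173 + 239306 = 133)
sqrt(Z(p(-2)) + c) = sqrt(2*1 + 133) = sqrt(2 + 133) = sqrt(135) = 3*sqrt(15)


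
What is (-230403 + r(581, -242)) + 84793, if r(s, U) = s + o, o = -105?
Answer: -145134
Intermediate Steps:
r(s, U) = -105 + s (r(s, U) = s - 105 = -105 + s)
(-230403 + r(581, -242)) + 84793 = (-230403 + (-105 + 581)) + 84793 = (-230403 + 476) + 84793 = -229927 + 84793 = -145134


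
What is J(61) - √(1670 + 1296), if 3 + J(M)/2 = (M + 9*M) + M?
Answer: 1336 - √2966 ≈ 1281.5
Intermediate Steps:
J(M) = -6 + 22*M (J(M) = -6 + 2*((M + 9*M) + M) = -6 + 2*(10*M + M) = -6 + 2*(11*M) = -6 + 22*M)
J(61) - √(1670 + 1296) = (-6 + 22*61) - √(1670 + 1296) = (-6 + 1342) - √2966 = 1336 - √2966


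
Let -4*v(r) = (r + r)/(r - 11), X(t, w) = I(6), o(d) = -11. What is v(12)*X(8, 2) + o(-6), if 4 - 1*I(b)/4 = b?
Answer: 37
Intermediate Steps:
I(b) = 16 - 4*b
X(t, w) = -8 (X(t, w) = 16 - 4*6 = 16 - 24 = -8)
v(r) = -r/(2*(-11 + r)) (v(r) = -(r + r)/(4*(r - 11)) = -2*r/(4*(-11 + r)) = -r/(2*(-11 + r)))
v(12)*X(8, 2) + o(-6) = -1*12/(-22 + 2*12)*(-8) - 11 = -1*12/(-22 + 24)*(-8) - 11 = -1*12/2*(-8) - 11 = -1*12*1/2*(-8) - 11 = -6*(-8) - 11 = 48 - 11 = 37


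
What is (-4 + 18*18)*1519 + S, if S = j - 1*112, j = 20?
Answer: 485988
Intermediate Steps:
S = -92 (S = 20 - 1*112 = 20 - 112 = -92)
(-4 + 18*18)*1519 + S = (-4 + 18*18)*1519 - 92 = (-4 + 324)*1519 - 92 = 320*1519 - 92 = 486080 - 92 = 485988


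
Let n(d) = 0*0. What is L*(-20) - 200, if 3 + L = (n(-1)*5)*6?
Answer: -140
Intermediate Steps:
n(d) = 0
L = -3 (L = -3 + (0*5)*6 = -3 + 0*6 = -3 + 0 = -3)
L*(-20) - 200 = -3*(-20) - 200 = 60 - 200 = -140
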